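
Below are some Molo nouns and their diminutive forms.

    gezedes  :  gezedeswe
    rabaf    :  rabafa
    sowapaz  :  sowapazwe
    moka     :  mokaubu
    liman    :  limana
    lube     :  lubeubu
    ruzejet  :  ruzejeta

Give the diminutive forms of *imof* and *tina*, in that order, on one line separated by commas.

The pattern is sibilance of the final sound: -we when the stem ends in a sibilant (*gezedes*, *sowapaz*); -a when the stem ends in a non-sibilant consonant (*rabaf*, *liman*, *ruzejet*); -ubu when the stem ends in a vowel (*moka*, *lube*).
The final sound of *imof* is /f/, which is a non-sibilant consonant, so the suffix is -a, giving *imofa*.
The final sound of *tina* is /a/, which is a vowel, so the suffix is -ubu, giving *tinaubu*.

imofa, tinaubu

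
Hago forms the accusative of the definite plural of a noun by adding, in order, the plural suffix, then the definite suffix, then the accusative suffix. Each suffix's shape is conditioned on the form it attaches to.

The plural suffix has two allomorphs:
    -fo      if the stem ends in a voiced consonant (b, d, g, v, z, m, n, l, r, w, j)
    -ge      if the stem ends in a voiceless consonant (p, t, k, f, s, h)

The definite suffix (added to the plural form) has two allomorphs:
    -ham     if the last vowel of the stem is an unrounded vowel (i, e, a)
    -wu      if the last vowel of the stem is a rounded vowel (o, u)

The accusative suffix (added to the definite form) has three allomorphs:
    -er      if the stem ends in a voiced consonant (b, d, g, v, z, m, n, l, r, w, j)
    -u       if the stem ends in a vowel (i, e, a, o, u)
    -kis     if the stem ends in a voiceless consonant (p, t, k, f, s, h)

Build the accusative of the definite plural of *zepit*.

zepitgehamer

The final consonant of *zepit* is /t/, which is voiceless, so the plural suffix is -ge, giving *zepitge*.
The plural form *zepitge*: last vowel = /e/, an unrounded vowel → -ham → *zepitgeham*.
Since the final sound of the definite form *zepitgeham* is /m/ (a voiced consonant), it takes -er, giving *zepitgehamer*.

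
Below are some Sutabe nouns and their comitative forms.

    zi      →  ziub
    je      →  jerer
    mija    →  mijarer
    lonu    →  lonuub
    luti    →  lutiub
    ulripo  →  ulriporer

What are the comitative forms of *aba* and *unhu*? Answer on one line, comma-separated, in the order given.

The alternation tracks the last vowel of the stem — -ub when the last vowel of the stem is a high vowel (*zi*, *lonu*, *luti*); -rer when the last vowel of the stem is a non-high vowel (*je*, *mija*, *ulripo*).
*aba* — last vowel /a/ (a non-high vowel) → -rer → *abarer*.
*unhu* — last vowel /u/ (a high vowel) → -ub → *unhuub*.

abarer, unhuub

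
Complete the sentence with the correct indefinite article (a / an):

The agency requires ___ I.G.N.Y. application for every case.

The indefinite article is chosen by the initial *sound* of the following word, not its spelling.
The initialism *I.G.N.Y.* is read letter by letter; the first letter, I, is pronounced /aɪ/, which begins with a vowel sound.
So the article is *an*: The agency requires an I.G.N.Y. application for every case.

an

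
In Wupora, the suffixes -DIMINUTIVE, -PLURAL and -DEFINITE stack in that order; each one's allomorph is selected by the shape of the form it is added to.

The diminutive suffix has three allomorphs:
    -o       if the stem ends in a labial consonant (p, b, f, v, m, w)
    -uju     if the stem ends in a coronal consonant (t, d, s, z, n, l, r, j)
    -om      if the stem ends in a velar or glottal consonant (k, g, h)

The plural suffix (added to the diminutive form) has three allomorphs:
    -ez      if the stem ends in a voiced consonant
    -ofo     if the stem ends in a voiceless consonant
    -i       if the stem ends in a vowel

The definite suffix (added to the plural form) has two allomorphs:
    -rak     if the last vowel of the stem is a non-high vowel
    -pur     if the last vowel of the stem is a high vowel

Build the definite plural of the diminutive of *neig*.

neigomezrak

The final consonant of *neig* is /g/, which is velar/glottal, so the diminutive suffix is -om, giving *neigom*.
The diminutive form *neigom* — final sound /m/ (a voiced consonant) → -ez → *neigomez*.
The plural form *neigomez* — last vowel /e/ (a non-high vowel) → -rak → *neigomezrak*.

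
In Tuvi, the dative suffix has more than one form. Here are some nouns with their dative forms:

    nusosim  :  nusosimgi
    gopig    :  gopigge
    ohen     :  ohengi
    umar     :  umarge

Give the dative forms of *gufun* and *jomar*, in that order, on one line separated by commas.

The pattern is nasality of the final consonant: -gi when the stem ends in a nasal (*nusosim*, *ohen*); -ge when the stem ends in a non-nasal consonant (*gopig*, *umar*).
Since the final consonant of *gufun* is /n/ (a nasal), it takes -gi, giving *gufungi*.
*jomar*: final consonant = /r/, non-nasal → -ge → *jomarge*.

gufungi, jomarge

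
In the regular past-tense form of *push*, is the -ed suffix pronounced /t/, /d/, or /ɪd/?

/t/

The stem *push* ends in a voiceless consonant other than /t/.
The -ed suffix is realized as /ɪd/ after /t, d/; as /t/ after other voiceless consonants; and as /d/ after other voiced sounds.
So -ed on *push* is pronounced /t/.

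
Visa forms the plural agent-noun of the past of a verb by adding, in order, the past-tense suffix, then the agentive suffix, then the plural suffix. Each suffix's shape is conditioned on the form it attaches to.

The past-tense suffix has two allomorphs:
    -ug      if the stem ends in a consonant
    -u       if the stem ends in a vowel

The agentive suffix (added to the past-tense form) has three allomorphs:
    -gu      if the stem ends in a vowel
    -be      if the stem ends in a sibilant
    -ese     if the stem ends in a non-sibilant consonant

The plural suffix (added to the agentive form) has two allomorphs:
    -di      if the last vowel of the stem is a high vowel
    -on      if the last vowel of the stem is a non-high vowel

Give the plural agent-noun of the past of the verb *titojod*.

titojodugeseon

*titojod*: final sound = /d/, a consonant → -ug → *titojodug*.
The past-tense form *titojodug* — final sound /g/ (a non-sibilant consonant) → -ese → *titojodugese*.
Since the last vowel of the agentive form *titojodugese* is /e/ (a non-high vowel), it takes -on, giving *titojodugeseon*.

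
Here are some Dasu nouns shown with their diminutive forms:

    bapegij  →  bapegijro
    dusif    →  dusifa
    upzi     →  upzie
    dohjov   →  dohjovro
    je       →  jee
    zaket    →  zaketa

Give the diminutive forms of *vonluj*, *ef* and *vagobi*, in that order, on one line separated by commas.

vonlujro, efa, vagobie

Looking at the final sound of each stem: -a when the stem ends in a voiceless consonant (*dusif*, *zaket*); -ro when the stem ends in a voiced consonant (*bapegij*, *dohjov*); -e when the stem ends in a vowel (*upzi*, *je*).
The final sound of *vonluj* is /j/, which is a voiced consonant, so the suffix is -ro, giving *vonlujro*.
*ef*: final sound = /f/, a voiceless consonant → -a → *efa*.
*vagobi*: final sound = /i/, a vowel → -e → *vagobie*.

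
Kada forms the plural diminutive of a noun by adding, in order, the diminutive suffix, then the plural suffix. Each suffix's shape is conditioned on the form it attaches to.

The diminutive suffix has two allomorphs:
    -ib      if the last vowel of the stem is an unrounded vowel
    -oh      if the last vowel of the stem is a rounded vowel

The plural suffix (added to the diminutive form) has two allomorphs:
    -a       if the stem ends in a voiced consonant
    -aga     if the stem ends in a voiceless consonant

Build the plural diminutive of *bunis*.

*bunis* — last vowel /i/ (an unrounded vowel) → -ib → *bunisib*.
Since the final consonant of the diminutive form *bunisib* is /b/ (voiced), it takes -a, giving *bunisiba*.

bunisiba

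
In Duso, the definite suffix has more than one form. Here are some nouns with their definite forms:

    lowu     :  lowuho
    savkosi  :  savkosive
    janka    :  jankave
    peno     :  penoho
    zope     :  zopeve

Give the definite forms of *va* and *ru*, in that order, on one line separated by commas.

The suffix is conditioned by the last vowel: -ho when the last vowel of the stem is a rounded vowel (*lowu*, *peno*); -ve when the last vowel of the stem is an unrounded vowel (*savkosi*, *janka*, *zope*).
*va* — last vowel /a/ (an unrounded vowel) → -ve → *vave*.
Since the last vowel of *ru* is /u/ (a rounded vowel), it takes -ho, giving *ruho*.

vave, ruho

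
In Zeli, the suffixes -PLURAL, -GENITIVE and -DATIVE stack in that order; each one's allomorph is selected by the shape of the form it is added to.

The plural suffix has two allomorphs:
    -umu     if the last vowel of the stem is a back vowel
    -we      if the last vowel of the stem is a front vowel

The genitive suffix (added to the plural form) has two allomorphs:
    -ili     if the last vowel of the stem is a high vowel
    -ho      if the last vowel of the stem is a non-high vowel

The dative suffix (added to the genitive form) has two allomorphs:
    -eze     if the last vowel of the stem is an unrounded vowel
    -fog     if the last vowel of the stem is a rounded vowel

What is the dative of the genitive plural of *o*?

The last vowel of *o* is /o/, which is a back vowel, so the plural suffix is -umu, giving *oumu*.
The last vowel of the plural form *oumu* is /u/, which is a high vowel, so the genitive suffix is -ili, giving *oumuili*.
Since the last vowel of the genitive form *oumuili* is /i/ (an unrounded vowel), it takes -eze, giving *oumuilieze*.

oumuilieze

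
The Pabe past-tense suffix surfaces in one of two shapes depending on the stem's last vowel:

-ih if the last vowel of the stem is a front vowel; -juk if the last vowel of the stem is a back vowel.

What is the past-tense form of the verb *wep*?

*wep* — last vowel /e/ (a front vowel) → -ih → *wepih*.

wepih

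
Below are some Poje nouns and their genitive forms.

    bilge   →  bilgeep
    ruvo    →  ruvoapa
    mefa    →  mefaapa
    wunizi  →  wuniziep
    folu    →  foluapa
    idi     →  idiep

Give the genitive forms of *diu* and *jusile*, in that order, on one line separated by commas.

diuapa, jusileep

Looking at the last vowel of each stem: -ep when the last vowel of the stem is a front vowel (*bilge*, *wunizi*, *idi*); -apa when the last vowel of the stem is a back vowel (*ruvo*, *mefa*, *folu*).
The last vowel of *diu* is /u/, which is a back vowel, so the suffix is -apa, giving *diuapa*.
Since the last vowel of *jusile* is /e/ (a front vowel), it takes -ep, giving *jusileep*.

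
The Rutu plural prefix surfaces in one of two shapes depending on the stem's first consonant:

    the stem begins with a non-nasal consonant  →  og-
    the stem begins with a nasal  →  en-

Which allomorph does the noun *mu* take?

*mu* — first consonant /m/ (a nasal) → en-.

en-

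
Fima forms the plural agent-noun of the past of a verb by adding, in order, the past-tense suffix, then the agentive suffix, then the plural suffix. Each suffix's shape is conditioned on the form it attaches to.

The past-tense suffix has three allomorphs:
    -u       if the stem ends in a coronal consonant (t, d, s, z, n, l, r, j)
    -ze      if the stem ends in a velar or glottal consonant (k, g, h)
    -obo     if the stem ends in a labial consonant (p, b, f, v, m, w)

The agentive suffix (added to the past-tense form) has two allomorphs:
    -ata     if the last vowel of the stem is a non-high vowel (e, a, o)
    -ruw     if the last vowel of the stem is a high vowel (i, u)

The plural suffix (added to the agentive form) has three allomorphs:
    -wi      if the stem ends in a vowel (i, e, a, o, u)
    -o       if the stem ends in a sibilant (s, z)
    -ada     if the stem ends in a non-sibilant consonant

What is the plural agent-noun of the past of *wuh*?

The final consonant of *wuh* is /h/, which is velar/glottal, so the past-tense suffix is -ze, giving *wuhze*.
The past-tense form *wuhze* — last vowel /e/ (a non-high vowel) → -ata → *wuhzeata*.
The agentive form *wuhzeata*: final sound = /a/, a vowel → -wi → *wuhzeatawi*.

wuhzeatawi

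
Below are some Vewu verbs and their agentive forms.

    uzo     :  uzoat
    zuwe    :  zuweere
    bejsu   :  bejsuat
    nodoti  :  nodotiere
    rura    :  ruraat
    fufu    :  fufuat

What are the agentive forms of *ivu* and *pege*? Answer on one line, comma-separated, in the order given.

ivuat, pegeere

Looking at the last vowel of each stem: -ere when the last vowel of the stem is a front vowel (*zuwe*, *nodoti*); -at when the last vowel of the stem is a back vowel (*uzo*, *bejsu*, *rura*, *fufu*).
*ivu*: last vowel = /u/, a back vowel → -at → *ivuat*.
*pege*: last vowel = /e/, a front vowel → -ere → *pegeere*.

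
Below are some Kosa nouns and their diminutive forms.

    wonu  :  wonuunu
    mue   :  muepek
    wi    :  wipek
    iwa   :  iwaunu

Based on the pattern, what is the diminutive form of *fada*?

fadaunu

The pattern is front/back vowel harmony: -pek when the last vowel of the stem is a front vowel (*mue*, *wi*); -unu when the last vowel of the stem is a back vowel (*wonu*, *iwa*).
The last vowel of *fada* is /a/, which is a back vowel, so the suffix is -unu, giving *fadaunu*.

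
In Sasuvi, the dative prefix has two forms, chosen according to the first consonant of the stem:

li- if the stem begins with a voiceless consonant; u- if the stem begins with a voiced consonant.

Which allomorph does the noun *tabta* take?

li-

The first consonant of *tabta* is /t/, which is voiceless, so the prefix is li-.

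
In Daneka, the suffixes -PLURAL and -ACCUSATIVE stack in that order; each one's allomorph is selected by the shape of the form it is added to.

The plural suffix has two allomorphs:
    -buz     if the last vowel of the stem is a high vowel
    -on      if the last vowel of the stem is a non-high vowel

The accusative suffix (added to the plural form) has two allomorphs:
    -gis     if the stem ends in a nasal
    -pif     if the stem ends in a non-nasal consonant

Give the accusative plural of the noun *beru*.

berubuzpif

Since the last vowel of *beru* is /u/ (a high vowel), it takes -buz, giving *berubuz*.
Since the final consonant of the plural form *berubuz* is /z/ (non-nasal), it takes -pif, giving *berubuzpif*.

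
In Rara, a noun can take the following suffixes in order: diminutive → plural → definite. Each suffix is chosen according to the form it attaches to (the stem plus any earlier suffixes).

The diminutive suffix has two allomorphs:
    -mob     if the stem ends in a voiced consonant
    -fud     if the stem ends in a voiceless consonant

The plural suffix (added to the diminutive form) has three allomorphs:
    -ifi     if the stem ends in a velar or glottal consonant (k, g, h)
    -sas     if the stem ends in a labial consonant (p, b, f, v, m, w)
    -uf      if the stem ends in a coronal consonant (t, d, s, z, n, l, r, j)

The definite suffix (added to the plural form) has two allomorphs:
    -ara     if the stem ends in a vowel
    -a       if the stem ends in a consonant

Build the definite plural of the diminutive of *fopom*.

*fopom* — final consonant /m/ (voiced) → -mob → *fopommob*.
The diminutive form *fopommob* — final consonant /b/ (labial) → -sas → *fopommobsas*.
The final sound of the plural form *fopommobsas* is /s/, which is a consonant, so the definite suffix is -a, giving *fopommobsasa*.

fopommobsasa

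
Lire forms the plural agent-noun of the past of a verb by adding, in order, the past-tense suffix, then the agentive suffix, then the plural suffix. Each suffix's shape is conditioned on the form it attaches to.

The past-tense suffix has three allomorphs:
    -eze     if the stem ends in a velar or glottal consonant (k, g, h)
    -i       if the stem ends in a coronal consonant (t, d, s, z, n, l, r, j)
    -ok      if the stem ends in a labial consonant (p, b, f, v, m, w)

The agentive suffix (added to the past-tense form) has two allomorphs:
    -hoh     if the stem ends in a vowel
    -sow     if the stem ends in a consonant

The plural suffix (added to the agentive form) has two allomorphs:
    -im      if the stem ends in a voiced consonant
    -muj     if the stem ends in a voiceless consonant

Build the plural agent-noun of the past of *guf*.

*guf*: final consonant = /f/, labial → -ok → *gufok*.
The past-tense form *gufok*: final sound = /k/, a consonant → -sow → *gufoksow*.
The agentive form *gufoksow*: final consonant = /w/, voiced → -im → *gufoksowim*.

gufoksowim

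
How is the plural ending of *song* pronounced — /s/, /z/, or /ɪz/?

/z/

The stem *song* ends in a voiced non-sibilant sound.
The plural suffix surfaces as /ɪz/ after sibilants, /s/ after other voiceless consonants, and /z/ after other voiced sounds.
So the plural -s on *song* is pronounced /z/.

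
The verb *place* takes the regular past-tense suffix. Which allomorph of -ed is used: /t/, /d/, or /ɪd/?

The stem *place* ends in a voiceless consonant other than /t/.
The -ed suffix is realized as /ɪd/ after /t, d/; as /t/ after other voiceless consonants; and as /d/ after other voiced sounds.
So -ed on *place* is pronounced /t/.

/t/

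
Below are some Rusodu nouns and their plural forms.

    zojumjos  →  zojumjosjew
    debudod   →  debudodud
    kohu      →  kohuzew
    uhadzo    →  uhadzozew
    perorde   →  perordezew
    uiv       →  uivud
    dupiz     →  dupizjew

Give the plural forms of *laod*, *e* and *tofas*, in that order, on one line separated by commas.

The suffix is conditioned by the final sound: -jew when the stem ends in a sibilant (*zojumjos*, *dupiz*); -ud when the stem ends in a non-sibilant consonant (*debudod*, *uiv*); -zew when the stem ends in a vowel (*kohu*, *uhadzo*, *perorde*).
The final sound of *laod* is /d/, which is a non-sibilant consonant, so the suffix is -ud, giving *laodud*.
Since the final sound of *e* is /e/ (a vowel), it takes -zew, giving *ezew*.
The final sound of *tofas* is /s/, which is a sibilant, so the suffix is -jew, giving *tofasjew*.

laodud, ezew, tofasjew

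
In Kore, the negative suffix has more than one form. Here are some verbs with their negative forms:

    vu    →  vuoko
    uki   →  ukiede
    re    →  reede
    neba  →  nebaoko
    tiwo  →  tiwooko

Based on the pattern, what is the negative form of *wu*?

wuoko

The suffix is conditioned by the last vowel: -ede when the last vowel of the stem is a front vowel (*uki*, *re*); -oko when the last vowel of the stem is a back vowel (*vu*, *neba*, *tiwo*).
*wu*: last vowel = /u/, a back vowel → -oko → *wuoko*.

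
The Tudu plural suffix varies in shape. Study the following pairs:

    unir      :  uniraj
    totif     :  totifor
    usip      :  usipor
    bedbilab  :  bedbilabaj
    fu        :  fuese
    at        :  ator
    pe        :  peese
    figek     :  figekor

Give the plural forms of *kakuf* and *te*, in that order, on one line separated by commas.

kakufor, teese

The alternation tracks the final sound of the stem — -or when the stem ends in a voiceless consonant (*totif*, *usip*, *at*, *figek*); -aj when the stem ends in a voiced consonant (*unir*, *bedbilab*); -ese when the stem ends in a vowel (*fu*, *pe*).
*kakuf* — final sound /f/ (a voiceless consonant) → -or → *kakufor*.
The final sound of *te* is /e/, which is a vowel, so the suffix is -ese, giving *teese*.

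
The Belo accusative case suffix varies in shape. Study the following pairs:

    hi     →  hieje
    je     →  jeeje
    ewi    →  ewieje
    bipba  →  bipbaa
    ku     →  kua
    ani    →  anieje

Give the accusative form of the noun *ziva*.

Looking at the last vowel of each stem: -eje when the last vowel of the stem is a front vowel (*hi*, *je*, *ewi*, *ani*); -a when the last vowel of the stem is a back vowel (*bipba*, *ku*).
*ziva*: last vowel = /a/, a back vowel → -a → *zivaa*.

zivaa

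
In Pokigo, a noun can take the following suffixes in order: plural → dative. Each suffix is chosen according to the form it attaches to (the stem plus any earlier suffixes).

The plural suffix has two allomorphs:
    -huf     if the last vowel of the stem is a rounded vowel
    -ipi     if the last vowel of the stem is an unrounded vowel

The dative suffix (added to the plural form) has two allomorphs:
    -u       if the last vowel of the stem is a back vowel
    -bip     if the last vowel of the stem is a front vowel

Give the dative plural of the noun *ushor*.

*ushor*: last vowel = /o/, a rounded vowel → -huf → *ushorhuf*.
The plural form *ushorhuf*: last vowel = /u/, a back vowel → -u → *ushorhufu*.

ushorhufu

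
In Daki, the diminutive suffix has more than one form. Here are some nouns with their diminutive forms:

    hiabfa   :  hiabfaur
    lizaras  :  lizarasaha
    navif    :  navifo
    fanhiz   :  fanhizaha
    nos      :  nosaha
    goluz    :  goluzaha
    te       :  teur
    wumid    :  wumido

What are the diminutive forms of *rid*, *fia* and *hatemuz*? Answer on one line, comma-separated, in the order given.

The alternation tracks the final sound of the stem — -aha when the stem ends in a sibilant (*lizaras*, *fanhiz*, *nos*, *goluz*); -o when the stem ends in a non-sibilant consonant (*navif*, *wumid*); -ur when the stem ends in a vowel (*hiabfa*, *te*).
*rid*: final sound = /d/, a non-sibilant consonant → -o → *rido*.
*fia*: final sound = /a/, a vowel → -ur → *fiaur*.
The final sound of *hatemuz* is /z/, which is a sibilant, so the suffix is -aha, giving *hatemuzaha*.

rido, fiaur, hatemuzaha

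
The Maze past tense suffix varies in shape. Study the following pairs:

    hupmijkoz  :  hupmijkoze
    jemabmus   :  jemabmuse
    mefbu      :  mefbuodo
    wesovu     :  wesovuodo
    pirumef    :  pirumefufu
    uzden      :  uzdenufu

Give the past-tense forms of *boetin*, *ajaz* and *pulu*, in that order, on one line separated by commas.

Looking at the final sound of each stem: -e when the stem ends in a sibilant (*hupmijkoz*, *jemabmus*); -ufu when the stem ends in a non-sibilant consonant (*pirumef*, *uzden*); -odo when the stem ends in a vowel (*mefbu*, *wesovu*).
*boetin* — final sound /n/ (a non-sibilant consonant) → -ufu → *boetinufu*.
*ajaz*: final sound = /z/, a sibilant → -e → *ajaze*.
Since the final sound of *pulu* is /u/ (a vowel), it takes -odo, giving *puluodo*.

boetinufu, ajaze, puluodo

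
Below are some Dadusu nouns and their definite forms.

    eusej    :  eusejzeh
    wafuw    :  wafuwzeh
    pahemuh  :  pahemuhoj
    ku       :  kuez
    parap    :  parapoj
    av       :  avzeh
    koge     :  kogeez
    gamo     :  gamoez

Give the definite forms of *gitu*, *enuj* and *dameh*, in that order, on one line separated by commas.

The alternation tracks the final sound of the stem — -oj when the stem ends in a voiceless consonant (*pahemuh*, *parap*); -zeh when the stem ends in a voiced consonant (*eusej*, *wafuw*, *av*); -ez when the stem ends in a vowel (*ku*, *koge*, *gamo*).
*gitu*: final sound = /u/, a vowel → -ez → *gituez*.
The final sound of *enuj* is /j/, which is a voiced consonant, so the suffix is -zeh, giving *enujzeh*.
*dameh* — final sound /h/ (a voiceless consonant) → -oj → *damehoj*.

gituez, enujzeh, damehoj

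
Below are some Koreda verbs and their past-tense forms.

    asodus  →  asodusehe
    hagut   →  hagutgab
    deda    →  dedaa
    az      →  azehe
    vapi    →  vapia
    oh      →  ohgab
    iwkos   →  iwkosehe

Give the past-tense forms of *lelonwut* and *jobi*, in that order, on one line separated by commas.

The alternation tracks the final sound of the stem — -ehe when the stem ends in a sibilant (*asodus*, *az*, *iwkos*); -gab when the stem ends in a non-sibilant consonant (*hagut*, *oh*); -a when the stem ends in a vowel (*deda*, *vapi*).
Since the final sound of *lelonwut* is /t/ (a non-sibilant consonant), it takes -gab, giving *lelonwutgab*.
The final sound of *jobi* is /i/, which is a vowel, so the suffix is -a, giving *jobia*.

lelonwutgab, jobia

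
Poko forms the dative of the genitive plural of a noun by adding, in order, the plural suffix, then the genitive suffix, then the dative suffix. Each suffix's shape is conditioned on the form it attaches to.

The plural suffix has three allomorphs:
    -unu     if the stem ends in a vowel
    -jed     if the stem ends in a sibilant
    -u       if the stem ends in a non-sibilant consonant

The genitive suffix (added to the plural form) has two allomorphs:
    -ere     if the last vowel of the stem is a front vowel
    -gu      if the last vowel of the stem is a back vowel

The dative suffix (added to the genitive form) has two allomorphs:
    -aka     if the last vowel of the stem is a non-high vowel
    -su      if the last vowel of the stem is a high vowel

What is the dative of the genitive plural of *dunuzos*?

dunuzosjedereaka

*dunuzos*: final sound = /s/, a sibilant → -jed → *dunuzosjed*.
The last vowel of the plural form *dunuzosjed* is /e/, which is a front vowel, so the genitive suffix is -ere, giving *dunuzosjedere*.
Since the last vowel of the genitive form *dunuzosjedere* is /e/ (a non-high vowel), it takes -aka, giving *dunuzosjedereaka*.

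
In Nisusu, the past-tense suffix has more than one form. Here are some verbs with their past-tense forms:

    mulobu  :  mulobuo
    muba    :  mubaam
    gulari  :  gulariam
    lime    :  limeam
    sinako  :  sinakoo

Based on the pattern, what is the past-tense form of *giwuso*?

Looking at the last vowel of each stem: -o when the last vowel of the stem is a rounded vowel (*mulobu*, *sinako*); -am when the last vowel of the stem is an unrounded vowel (*muba*, *gulari*, *lime*).
*giwuso* — last vowel /o/ (a rounded vowel) → -o → *giwusoo*.

giwusoo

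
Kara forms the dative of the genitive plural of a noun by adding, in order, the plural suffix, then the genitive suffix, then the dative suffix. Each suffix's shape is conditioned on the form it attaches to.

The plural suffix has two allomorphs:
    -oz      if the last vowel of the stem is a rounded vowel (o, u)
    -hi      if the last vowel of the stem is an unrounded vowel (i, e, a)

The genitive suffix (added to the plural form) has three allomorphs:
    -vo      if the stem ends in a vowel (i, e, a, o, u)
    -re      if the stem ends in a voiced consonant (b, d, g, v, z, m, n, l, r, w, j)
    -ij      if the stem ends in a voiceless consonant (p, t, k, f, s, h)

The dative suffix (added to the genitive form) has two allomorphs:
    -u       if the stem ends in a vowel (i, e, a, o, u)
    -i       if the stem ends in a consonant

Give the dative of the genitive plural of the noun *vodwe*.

vodwehivou

Since the last vowel of *vodwe* is /e/ (an unrounded vowel), it takes -hi, giving *vodwehi*.
The plural form *vodwehi*: final sound = /i/, a vowel → -vo → *vodwehivo*.
The genitive form *vodwehivo*: final sound = /o/, a vowel → -u → *vodwehivou*.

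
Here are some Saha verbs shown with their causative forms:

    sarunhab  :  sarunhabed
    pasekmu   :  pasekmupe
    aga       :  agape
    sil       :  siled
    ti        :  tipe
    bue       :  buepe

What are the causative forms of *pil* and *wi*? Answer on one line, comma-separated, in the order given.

piled, wipe

The suffix is conditioned by the final sound: -ed when the stem ends in a consonant (*sarunhab*, *sil*); -pe when the stem ends in a vowel (*pasekmu*, *aga*, *ti*, *bue*).
Since the final sound of *pil* is /l/ (a consonant), it takes -ed, giving *piled*.
*wi* — final sound /i/ (a vowel) → -pe → *wipe*.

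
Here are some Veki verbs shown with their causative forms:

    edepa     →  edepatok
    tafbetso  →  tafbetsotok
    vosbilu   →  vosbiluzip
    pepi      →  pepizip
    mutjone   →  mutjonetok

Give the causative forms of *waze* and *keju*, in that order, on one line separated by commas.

The pattern is height harmony: -zip when the last vowel of the stem is a high vowel (*vosbilu*, *pepi*); -tok when the last vowel of the stem is a non-high vowel (*edepa*, *tafbetso*, *mutjone*).
*waze* — last vowel /e/ (a non-high vowel) → -tok → *wazetok*.
The last vowel of *keju* is /u/, which is a high vowel, so the suffix is -zip, giving *kejuzip*.

wazetok, kejuzip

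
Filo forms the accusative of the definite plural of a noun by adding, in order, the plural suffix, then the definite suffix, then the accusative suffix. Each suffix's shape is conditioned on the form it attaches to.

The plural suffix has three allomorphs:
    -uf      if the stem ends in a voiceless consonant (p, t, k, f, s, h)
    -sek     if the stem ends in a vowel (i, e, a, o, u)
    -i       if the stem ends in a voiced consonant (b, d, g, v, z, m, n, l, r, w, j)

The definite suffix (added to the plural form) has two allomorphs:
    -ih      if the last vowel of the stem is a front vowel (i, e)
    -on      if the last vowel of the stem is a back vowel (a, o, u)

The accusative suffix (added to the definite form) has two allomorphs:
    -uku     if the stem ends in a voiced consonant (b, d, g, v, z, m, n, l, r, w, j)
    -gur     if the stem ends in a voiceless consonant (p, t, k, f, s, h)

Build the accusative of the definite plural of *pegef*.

pegefufonuku

*pegef*: final sound = /f/, a voiceless consonant → -uf → *pegefuf*.
The plural form *pegefuf*: last vowel = /u/, a back vowel → -on → *pegefufon*.
Since the final consonant of the definite form *pegefufon* is /n/ (voiced), it takes -uku, giving *pegefufonuku*.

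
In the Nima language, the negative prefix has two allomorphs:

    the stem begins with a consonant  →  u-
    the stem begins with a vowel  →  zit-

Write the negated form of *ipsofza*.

*ipsofza* — first sound /i/ (a vowel) → zit- → *zitipsofza*.

zitipsofza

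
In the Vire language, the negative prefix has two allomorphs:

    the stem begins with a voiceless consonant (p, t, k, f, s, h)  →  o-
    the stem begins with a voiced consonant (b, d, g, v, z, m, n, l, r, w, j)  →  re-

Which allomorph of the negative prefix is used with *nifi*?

re-

Since the first consonant of *nifi* is /n/ (voiced), it takes re-.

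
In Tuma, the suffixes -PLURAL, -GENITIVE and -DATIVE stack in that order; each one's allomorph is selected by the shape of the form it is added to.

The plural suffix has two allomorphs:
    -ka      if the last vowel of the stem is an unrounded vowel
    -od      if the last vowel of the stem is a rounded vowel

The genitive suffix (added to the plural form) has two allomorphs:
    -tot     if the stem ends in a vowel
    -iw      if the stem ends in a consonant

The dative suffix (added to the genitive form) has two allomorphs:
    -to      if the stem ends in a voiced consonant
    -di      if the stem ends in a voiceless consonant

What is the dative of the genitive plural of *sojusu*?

*sojusu*: last vowel = /u/, a rounded vowel → -od → *sojusuod*.
The plural form *sojusuod*: final sound = /d/, a consonant → -iw → *sojusuodiw*.
The genitive form *sojusuodiw* — final consonant /w/ (voiced) → -to → *sojusuodiwto*.

sojusuodiwto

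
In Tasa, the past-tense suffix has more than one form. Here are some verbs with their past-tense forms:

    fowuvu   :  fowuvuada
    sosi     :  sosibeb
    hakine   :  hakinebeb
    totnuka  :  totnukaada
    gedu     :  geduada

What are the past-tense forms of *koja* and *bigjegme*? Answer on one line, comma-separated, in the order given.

kojaada, bigjegmebeb

Looking at the last vowel of each stem: -beb when the last vowel of the stem is a front vowel (*sosi*, *hakine*); -ada when the last vowel of the stem is a back vowel (*fowuvu*, *totnuka*, *gedu*).
*koja*: last vowel = /a/, a back vowel → -ada → *kojaada*.
The last vowel of *bigjegme* is /e/, which is a front vowel, so the suffix is -beb, giving *bigjegmebeb*.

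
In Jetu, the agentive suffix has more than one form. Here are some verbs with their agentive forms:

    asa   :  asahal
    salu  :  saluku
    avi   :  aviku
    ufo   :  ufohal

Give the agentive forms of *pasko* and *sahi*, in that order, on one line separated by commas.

paskohal, sahiku

The suffix is conditioned by the last vowel: -ku when the last vowel of the stem is a high vowel (*salu*, *avi*); -hal when the last vowel of the stem is a non-high vowel (*asa*, *ufo*).
Since the last vowel of *pasko* is /o/ (a non-high vowel), it takes -hal, giving *paskohal*.
Since the last vowel of *sahi* is /i/ (a high vowel), it takes -ku, giving *sahiku*.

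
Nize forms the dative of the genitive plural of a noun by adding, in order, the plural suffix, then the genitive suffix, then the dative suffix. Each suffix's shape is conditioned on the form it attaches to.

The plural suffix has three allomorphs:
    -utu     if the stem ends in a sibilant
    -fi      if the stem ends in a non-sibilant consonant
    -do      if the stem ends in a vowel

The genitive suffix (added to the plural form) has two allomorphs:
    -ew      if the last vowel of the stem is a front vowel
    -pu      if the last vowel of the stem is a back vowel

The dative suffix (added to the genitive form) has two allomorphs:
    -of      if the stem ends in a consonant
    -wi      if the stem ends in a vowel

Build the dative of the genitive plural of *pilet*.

piletfiewof

*pilet* — final sound /t/ (a non-sibilant consonant) → -fi → *piletfi*.
The plural form *piletfi* — last vowel /i/ (a front vowel) → -ew → *piletfiew*.
The genitive form *piletfiew*: final sound = /w/, a consonant → -of → *piletfiewof*.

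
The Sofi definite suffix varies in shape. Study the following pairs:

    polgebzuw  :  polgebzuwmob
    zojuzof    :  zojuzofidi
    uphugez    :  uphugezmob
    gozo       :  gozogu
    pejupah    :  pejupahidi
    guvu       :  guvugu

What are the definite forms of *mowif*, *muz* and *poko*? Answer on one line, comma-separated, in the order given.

The pattern is voicing of the final sound: -idi when the stem ends in a voiceless consonant (*zojuzof*, *pejupah*); -mob when the stem ends in a voiced consonant (*polgebzuw*, *uphugez*); -gu when the stem ends in a vowel (*gozo*, *guvu*).
The final sound of *mowif* is /f/, which is a voiceless consonant, so the suffix is -idi, giving *mowifidi*.
The final sound of *muz* is /z/, which is a voiced consonant, so the suffix is -mob, giving *muzmob*.
*poko* — final sound /o/ (a vowel) → -gu → *pokogu*.

mowifidi, muzmob, pokogu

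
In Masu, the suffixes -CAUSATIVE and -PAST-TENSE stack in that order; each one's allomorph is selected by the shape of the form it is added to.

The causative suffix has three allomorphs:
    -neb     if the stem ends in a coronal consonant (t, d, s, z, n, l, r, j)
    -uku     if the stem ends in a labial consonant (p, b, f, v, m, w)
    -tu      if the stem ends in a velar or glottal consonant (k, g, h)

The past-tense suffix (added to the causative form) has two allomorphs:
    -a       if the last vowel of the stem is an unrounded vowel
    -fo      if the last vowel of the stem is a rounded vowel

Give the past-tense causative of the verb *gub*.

gubukufo

The final consonant of *gub* is /b/, which is labial, so the causative suffix is -uku, giving *gubuku*.
The last vowel of the causative form *gubuku* is /u/, which is a rounded vowel, so the past-tense suffix is -fo, giving *gubukufo*.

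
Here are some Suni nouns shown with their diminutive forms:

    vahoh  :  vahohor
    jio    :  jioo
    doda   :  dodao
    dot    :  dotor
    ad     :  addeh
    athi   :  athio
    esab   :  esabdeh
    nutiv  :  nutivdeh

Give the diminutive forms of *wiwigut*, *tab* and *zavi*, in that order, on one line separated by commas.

The suffix is conditioned by the final sound: -or when the stem ends in a voiceless consonant (*vahoh*, *dot*); -deh when the stem ends in a voiced consonant (*ad*, *esab*, *nutiv*); -o when the stem ends in a vowel (*jio*, *doda*, *athi*).
*wiwigut* — final sound /t/ (a voiceless consonant) → -or → *wiwigutor*.
Since the final sound of *tab* is /b/ (a voiced consonant), it takes -deh, giving *tabdeh*.
The final sound of *zavi* is /i/, which is a vowel, so the suffix is -o, giving *zavio*.

wiwigutor, tabdeh, zavio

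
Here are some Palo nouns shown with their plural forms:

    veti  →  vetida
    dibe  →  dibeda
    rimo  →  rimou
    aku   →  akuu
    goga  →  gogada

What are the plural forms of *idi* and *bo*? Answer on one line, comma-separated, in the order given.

idida, bou

The suffix is conditioned by the last vowel: -u when the last vowel of the stem is a rounded vowel (*rimo*, *aku*); -da when the last vowel of the stem is an unrounded vowel (*veti*, *dibe*, *goga*).
*idi* — last vowel /i/ (an unrounded vowel) → -da → *idida*.
Since the last vowel of *bo* is /o/ (a rounded vowel), it takes -u, giving *bou*.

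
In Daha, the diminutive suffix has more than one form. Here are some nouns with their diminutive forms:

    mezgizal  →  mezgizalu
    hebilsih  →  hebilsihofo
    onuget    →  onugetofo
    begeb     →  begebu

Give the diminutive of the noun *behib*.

behibu

The pattern is voicing of the final consonant: -ofo when the stem ends in a voiceless consonant (*hebilsih*, *onuget*); -u when the stem ends in a voiced consonant (*mezgizal*, *begeb*).
*behib*: final consonant = /b/, voiced → -u → *behibu*.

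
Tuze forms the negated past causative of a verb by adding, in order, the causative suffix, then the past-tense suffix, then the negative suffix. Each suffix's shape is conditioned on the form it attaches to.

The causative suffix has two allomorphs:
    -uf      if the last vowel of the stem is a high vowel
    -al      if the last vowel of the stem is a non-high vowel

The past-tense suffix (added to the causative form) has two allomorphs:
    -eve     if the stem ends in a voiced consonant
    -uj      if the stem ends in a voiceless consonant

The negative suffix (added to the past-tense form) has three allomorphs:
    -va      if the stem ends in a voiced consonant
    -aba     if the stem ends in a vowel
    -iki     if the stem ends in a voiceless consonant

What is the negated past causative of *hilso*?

*hilso* — last vowel /o/ (a non-high vowel) → -al → *hilsoal*.
The final consonant of the causative form *hilsoal* is /l/, which is voiced, so the past-tense suffix is -eve, giving *hilsoaleve*.
The final sound of the past-tense form *hilsoaleve* is /e/, which is a vowel, so the negative suffix is -aba, giving *hilsoaleveaba*.

hilsoaleveaba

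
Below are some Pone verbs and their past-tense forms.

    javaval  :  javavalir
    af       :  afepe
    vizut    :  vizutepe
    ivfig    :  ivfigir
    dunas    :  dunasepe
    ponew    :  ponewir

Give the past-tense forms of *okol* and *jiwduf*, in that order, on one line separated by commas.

The pattern is voicing of the final consonant: -epe when the stem ends in a voiceless consonant (*af*, *vizut*, *dunas*); -ir when the stem ends in a voiced consonant (*javaval*, *ivfig*, *ponew*).
The final consonant of *okol* is /l/, which is voiced, so the suffix is -ir, giving *okolir*.
Since the final consonant of *jiwduf* is /f/ (voiceless), it takes -epe, giving *jiwdufepe*.

okolir, jiwdufepe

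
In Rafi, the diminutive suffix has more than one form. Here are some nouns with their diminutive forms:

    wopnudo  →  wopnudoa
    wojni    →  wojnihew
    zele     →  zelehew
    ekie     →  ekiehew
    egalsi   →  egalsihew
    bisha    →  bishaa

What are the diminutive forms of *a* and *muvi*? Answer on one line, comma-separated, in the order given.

aa, muvihew

The pattern is front/back vowel harmony: -hew when the last vowel of the stem is a front vowel (*wojni*, *zele*, *ekie*, *egalsi*); -a when the last vowel of the stem is a back vowel (*wopnudo*, *bisha*).
*a* — last vowel /a/ (a back vowel) → -a → *aa*.
*muvi*: last vowel = /i/, a front vowel → -hew → *muvihew*.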